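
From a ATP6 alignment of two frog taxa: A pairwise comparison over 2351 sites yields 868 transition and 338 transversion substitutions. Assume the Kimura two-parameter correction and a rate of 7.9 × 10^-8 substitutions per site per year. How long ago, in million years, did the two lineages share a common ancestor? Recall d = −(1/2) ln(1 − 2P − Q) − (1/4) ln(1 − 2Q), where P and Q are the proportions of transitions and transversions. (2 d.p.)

P = 868/2351 ≈ 0.369205 and Q = 338/2351 ≈ 0.143769.
Under the Kimura two-parameter model, d = −½ ln(1 − 2P − Q) − ¼ ln(1 − 2Q).
1 − 2P − Q = 0.117821, giving −½ ln(0.117821) = 1.069294.
1 − 2Q = 0.712462, giving −¼ ln(0.712462) = 0.084757.
d = 1.069294 + 0.084757 = 1.154051.
Under a molecular clock d = 2μt, so t = d/(2μ) = 1.154051 / (2 × 7.9 × 10^-8) = 7.30 million years.

7.30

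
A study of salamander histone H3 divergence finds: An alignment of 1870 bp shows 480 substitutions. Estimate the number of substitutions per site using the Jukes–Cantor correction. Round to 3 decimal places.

0.314

p = 480/1870 ≈ 0.256684.
d = −(3/4) ln(1 − 4p/3) = −0.75 ln(1 − 0.342245) = −0.75 ln(0.657755)
  = −0.75 × (-0.418923) = 0.314192 substitutions/site.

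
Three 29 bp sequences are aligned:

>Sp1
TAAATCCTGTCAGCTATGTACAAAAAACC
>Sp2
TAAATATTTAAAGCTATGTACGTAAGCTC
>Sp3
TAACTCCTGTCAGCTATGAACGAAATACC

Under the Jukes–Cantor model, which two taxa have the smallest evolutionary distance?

Sp1 and Sp3

Sp1–Sp2: 10/29 differ, p = 0.345, d = 0.462.
Sp1–Sp3: 4/29 differ, p = 0.138, d = 0.152.
Sp2–Sp3: 11/29 differ, p = 0.379, d = 0.529.
The smallest distance is between Sp1 and Sp3.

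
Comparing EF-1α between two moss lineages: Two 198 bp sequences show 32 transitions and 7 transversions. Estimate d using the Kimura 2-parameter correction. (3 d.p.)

0.240

P = 32/198 ≈ 0.161616 and Q = 7/198 ≈ 0.035354.
Under the Kimura two-parameter model, d = −½ ln(1 − 2P − Q) − ¼ ln(1 − 2Q).
1 − 2P − Q = 0.641414, giving −½ ln(0.641414) = 0.222040.
1 − 2Q = 0.929292, giving −¼ ln(0.929292) = 0.018333.
d = 0.222040 + 0.018333 = 0.240373.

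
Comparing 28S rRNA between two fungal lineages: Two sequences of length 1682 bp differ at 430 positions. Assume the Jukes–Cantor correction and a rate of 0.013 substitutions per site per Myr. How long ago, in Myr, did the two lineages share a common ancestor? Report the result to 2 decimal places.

p = 430/1682 ≈ 0.255648.
d = −(3/4) ln(1 − 4p/3) = −0.75 ln(1 − 0.340864) = −0.75 ln(0.659136)
  = −0.75 × (-0.416825) = 0.312619 substitutions/site.
Under a molecular clock d = 2μt, so t = d/(2μ) = 0.312619 / (2 × 0.013) = 12.02 Myr.

12.02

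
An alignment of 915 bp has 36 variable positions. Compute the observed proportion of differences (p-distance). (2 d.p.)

0.04

p = 36/915 = 0.039344… ≈ 0.04 (to 2 d.p.).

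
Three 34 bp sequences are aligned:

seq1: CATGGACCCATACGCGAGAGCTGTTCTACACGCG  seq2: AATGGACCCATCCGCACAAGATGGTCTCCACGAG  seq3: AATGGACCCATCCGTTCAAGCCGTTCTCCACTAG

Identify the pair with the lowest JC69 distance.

seq1–seq2: 9/34 differ, p = 0.265, d = 0.326.
seq1–seq3: 10/34 differ, p = 0.294, d = 0.373.
seq2–seq3: 6/34 differ, p = 0.176, d = 0.201.
The smallest distance is between seq2 and seq3.

seq2 and seq3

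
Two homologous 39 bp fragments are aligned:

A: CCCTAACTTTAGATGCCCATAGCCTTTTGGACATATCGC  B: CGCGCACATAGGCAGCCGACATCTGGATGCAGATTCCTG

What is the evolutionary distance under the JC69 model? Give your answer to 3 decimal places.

The sequences differ at 21 of 39 sites, so p = 21/39 ≈ 0.538462.
d = −(3/4) ln(1 − 4p/3) = −0.75 ln(1 − 0.717949) = −0.75 ln(0.282051)
  = −0.75 × (-1.265667) = 0.949250 substitutions/site.

0.949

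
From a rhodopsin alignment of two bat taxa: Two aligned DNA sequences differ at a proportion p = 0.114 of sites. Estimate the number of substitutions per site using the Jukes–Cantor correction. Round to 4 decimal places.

0.1237

d = −(3/4) ln(1 − 4p/3) = −0.75 ln(1 − 0.152) = −0.75 ln(0.848)
  = −0.75 × (-0.164875) = 0.123656 substitutions/site.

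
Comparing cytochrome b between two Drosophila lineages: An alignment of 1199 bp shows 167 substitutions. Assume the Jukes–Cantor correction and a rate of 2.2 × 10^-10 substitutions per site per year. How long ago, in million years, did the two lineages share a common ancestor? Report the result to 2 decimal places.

p = 167/1199 ≈ 0.139283.
d = −(3/4) ln(1 − 4p/3) = −0.75 ln(1 − 0.185711) = −0.75 ln(0.814289)
  = −0.75 × (-0.205440) = 0.154080 substitutions/site.
Under a molecular clock d = 2μt, so t = d/(2μ) = 0.154080 / (2 × 2.2 × 10^-10) = 350.18 million years.

350.18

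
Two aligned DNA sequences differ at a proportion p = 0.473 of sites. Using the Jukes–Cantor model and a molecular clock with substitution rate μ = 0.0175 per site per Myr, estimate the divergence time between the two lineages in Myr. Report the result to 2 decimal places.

21.34

d = −(3/4) ln(1 − 4p/3) = −0.75 ln(1 − 0.630667) = −0.75 ln(0.369333)
  = −0.75 × (-0.996057) = 0.747043 substitutions/site.
Under a molecular clock d = 2μt, so t = d/(2μ) = 0.747043 / (2 × 0.0175) = 21.34 Myr.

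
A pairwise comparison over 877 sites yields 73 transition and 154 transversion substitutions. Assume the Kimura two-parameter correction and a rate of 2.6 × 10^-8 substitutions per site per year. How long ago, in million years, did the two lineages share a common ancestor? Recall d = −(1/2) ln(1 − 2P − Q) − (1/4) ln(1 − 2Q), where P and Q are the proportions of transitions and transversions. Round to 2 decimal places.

P = 73/877 ≈ 0.083238 and Q = 154/877 ≈ 0.175599.
Under the Kimura two-parameter model, d = −½ ln(1 − 2P − Q) − ¼ ln(1 − 2Q).
1 − 2P − Q = 0.657925, giving −½ ln(0.657925) = 0.209332.
1 − 2Q = 0.648802, giving −¼ ln(0.648802) = 0.108157.
d = 0.209332 + 0.108157 = 0.317489.
Under a molecular clock d = 2μt, so t = d/(2μ) = 0.317489 / (2 × 2.6 × 10^-8) = 6.11 million years.

6.11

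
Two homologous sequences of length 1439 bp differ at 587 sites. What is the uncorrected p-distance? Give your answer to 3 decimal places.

p = 587/1439 = 0.407922… ≈ 0.408 (to 3 d.p.).

0.408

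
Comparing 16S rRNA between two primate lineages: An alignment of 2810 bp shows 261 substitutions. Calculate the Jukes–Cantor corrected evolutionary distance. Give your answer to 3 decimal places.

0.099

p = 261/2810 ≈ 0.092883.
d = −(3/4) ln(1 − 4p/3) = −0.75 ln(1 − 0.123844) = −0.75 ln(0.876156)
  = −0.75 × (-0.132211) = 0.099158 substitutions/site.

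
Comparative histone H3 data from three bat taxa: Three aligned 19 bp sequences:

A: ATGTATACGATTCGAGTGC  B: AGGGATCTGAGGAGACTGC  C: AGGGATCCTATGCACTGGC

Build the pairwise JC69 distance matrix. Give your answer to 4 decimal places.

A–B: 8/19 sites differ → p ≈ 0.421053, d = −0.75 ln(1 − 0.561404) = 0.618132 ≈ 0.6181.
A–C: 9/19 sites differ → p ≈ 0.473684, d = −0.75 ln(1 − 0.631579) = 0.748897 ≈ 0.7489.
B–C: 8/19 sites differ → p ≈ 0.421053, d = −0.75 ln(1 − 0.561404) = 0.618132 ≈ 0.6181.

d(A,B) = 0.6181, d(A,C) = 0.7489, d(B,C) = 0.6181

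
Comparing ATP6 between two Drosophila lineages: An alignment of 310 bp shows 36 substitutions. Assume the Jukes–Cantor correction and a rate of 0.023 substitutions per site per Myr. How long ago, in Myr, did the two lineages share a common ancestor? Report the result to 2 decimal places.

p = 36/310 ≈ 0.116129.
d = −(3/4) ln(1 − 4p/3) = −0.75 ln(1 − 0.154839) = −0.75 ln(0.845161)
  = −0.75 × (-0.168228) = 0.126171 substitutions/site.
Under a molecular clock d = 2μt, so t = d/(2μ) = 0.126171 / (2 × 0.023) = 2.74 Myr.

2.74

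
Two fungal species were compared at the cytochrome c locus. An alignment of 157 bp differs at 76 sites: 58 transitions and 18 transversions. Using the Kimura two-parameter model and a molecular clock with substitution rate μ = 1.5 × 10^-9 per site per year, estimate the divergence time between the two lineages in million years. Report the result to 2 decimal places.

P = 58/157 ≈ 0.369427 and Q = 18/157 ≈ 0.11465.
Under the Kimura two-parameter model, d = −½ ln(1 − 2P − Q) − ¼ ln(1 − 2Q).
1 − 2P − Q = 0.146496, giving −½ ln(0.146496) = 0.960379.
1 − 2Q = 0.7707, giving −¼ ln(0.7707) = 0.065114.
d = 0.960379 + 0.065114 = 1.025493.
Under a molecular clock d = 2μt, so t = d/(2μ) = 1.025493 / (2 × 1.5 × 10^-9) = 341.83 million years.

341.83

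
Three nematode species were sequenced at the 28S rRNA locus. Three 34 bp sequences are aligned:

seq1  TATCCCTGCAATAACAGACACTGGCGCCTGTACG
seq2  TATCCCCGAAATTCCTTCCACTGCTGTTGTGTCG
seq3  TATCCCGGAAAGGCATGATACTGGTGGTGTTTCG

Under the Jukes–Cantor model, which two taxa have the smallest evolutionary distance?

seq1–seq2: 15/34 differ, p = 0.441, d = 0.665.
seq1–seq3: 14/34 differ, p = 0.412, d = 0.597.
seq2–seq3: 10/34 differ, p = 0.294, d = 0.373.
The smallest distance is between seq2 and seq3.

seq2 and seq3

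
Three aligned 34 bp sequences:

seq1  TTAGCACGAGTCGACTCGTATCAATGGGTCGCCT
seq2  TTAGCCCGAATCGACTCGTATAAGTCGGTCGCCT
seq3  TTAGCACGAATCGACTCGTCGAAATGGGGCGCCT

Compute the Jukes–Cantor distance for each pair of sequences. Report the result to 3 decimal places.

d(seq1,seq2) = 0.164, d(seq1,seq3) = 0.164, d(seq2,seq3) = 0.201

seq1–seq2: 5/34 sites differ → p ≈ 0.147059, d = −0.75 ln(1 − 0.196079) = 0.163691 ≈ 0.164.
seq1–seq3: 5/34 sites differ → p ≈ 0.147059, d = −0.75 ln(1 − 0.196079) = 0.163691 ≈ 0.164.
seq2–seq3: 6/34 sites differ → p ≈ 0.176471, d = −0.75 ln(1 − 0.235295) = 0.201199 ≈ 0.201.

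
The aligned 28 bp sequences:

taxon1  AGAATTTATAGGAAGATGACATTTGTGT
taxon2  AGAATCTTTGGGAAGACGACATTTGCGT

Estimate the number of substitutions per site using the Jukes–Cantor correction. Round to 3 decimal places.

0.204

The sequences differ at 5 of 28 sites (6, 8, 10, 17, 26), so p = 5/28 ≈ 0.178571.
d = −(3/4) ln(1 − 4p/3) = −0.75 ln(1 − 0.238095) = −0.75 ln(0.761905)
  = −0.75 × (-0.271933) = 0.203950 substitutions/site.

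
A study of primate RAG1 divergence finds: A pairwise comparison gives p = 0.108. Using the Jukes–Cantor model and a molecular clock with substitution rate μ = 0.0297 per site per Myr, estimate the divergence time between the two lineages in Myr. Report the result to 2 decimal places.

1.96

d = −(3/4) ln(1 − 4p/3) = −0.75 ln(1 − 0.144) = −0.75 ln(0.856)
  = −0.75 × (-0.155485) = 0.116614 substitutions/site.
Under a molecular clock d = 2μt, so t = d/(2μ) = 0.116614 / (2 × 0.0297) = 1.96 Myr.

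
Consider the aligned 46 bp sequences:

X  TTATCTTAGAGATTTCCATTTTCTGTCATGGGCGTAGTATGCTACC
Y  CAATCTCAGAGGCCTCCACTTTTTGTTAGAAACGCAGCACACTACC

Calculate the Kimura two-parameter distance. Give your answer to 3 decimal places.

Of 46 sites, 15 differences are transitions and 2 are transversions, so P = 15/46 ≈ 0.326087 and Q = 2/46 ≈ 0.043478.
Under the Kimura two-parameter model, d = −½ ln(1 − 2P − Q) − ¼ ln(1 − 2Q).
1 − 2P − Q = 0.304348, giving −½ ln(0.304348) = 0.594792.
1 − 2Q = 0.913044, giving −¼ ln(0.913044) = 0.022743.
d = 0.594792 + 0.022743 = 0.617535.

0.618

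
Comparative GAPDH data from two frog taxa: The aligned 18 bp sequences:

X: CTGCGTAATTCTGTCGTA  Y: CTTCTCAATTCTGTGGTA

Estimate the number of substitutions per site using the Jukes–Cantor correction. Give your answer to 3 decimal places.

0.264

The sequences differ at 4 of 18 sites (3, 5, 6, 15), so p = 4/18 ≈ 0.222222.
d = −(3/4) ln(1 − 4p/3) = −0.75 ln(1 − 0.296296) = −0.75 ln(0.703704)
  = −0.75 × (-0.351397) = 0.263548 substitutions/site.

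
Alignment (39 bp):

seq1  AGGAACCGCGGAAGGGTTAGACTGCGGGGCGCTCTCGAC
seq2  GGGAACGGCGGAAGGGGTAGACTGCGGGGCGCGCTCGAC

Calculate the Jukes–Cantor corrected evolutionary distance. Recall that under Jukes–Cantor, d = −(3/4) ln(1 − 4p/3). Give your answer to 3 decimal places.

The sequences differ at 4 of 39 sites (1, 7, 17, 33), so p = 4/39 ≈ 0.102564.
d = −(3/4) ln(1 − 4p/3) = −0.75 ln(1 − 0.136752) = −0.75 ln(0.863248)
  = −0.75 × (-0.147053) = 0.110290 substitutions/site.

0.110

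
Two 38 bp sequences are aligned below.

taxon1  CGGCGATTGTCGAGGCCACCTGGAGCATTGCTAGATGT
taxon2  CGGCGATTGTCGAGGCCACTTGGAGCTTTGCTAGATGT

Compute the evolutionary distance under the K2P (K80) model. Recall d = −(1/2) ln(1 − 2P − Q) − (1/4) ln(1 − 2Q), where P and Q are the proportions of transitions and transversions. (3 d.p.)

Of 38 sites, 1 differences are transitions and 1 are transversions, so P = 1/38 ≈ 0.026316 and Q = 1/38 ≈ 0.026316.
Under the Kimura two-parameter model, d = −½ ln(1 − 2P − Q) − ¼ ln(1 − 2Q).
1 − 2P − Q = 0.921052, giving −½ ln(0.921052) = 0.041119.
1 − 2Q = 0.947368, giving −¼ ln(0.947368) = 0.013517.
d = 0.041119 + 0.013517 = 0.054636.

0.055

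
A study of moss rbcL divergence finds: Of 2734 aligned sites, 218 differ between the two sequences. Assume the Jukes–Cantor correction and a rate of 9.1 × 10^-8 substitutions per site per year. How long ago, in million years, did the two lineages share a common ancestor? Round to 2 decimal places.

p = 218/2734 ≈ 0.079737.
d = −(3/4) ln(1 − 4p/3) = −0.75 ln(1 − 0.106316) = −0.75 ln(0.893684)
  = −0.75 × (-0.112403) = 0.084302 substitutions/site.
Under a molecular clock d = 2μt, so t = d/(2μ) = 0.084302 / (2 × 9.1 × 10^-8) = 0.46 million years.

0.46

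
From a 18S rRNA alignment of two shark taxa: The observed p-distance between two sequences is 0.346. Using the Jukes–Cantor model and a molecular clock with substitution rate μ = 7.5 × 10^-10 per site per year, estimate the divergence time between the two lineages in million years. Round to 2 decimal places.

309.33

d = −(3/4) ln(1 − 4p/3) = −0.75 ln(1 − 0.461333) = −0.75 ln(0.538667)
  = −0.75 × (-0.618658) = 0.463994 substitutions/site.
Under a molecular clock d = 2μt, so t = d/(2μ) = 0.463994 / (2 × 7.5 × 10^-10) = 309.33 million years.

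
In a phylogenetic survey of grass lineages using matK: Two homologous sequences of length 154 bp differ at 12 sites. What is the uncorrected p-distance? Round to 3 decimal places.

0.078

p = 12/154 = 0.077922… ≈ 0.078 (to 3 d.p.).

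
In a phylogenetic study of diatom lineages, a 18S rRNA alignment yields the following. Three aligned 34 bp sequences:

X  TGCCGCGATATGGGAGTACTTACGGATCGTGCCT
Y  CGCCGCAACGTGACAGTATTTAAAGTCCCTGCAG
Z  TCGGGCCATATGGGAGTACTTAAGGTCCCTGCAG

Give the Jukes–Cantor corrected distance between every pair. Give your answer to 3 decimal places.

X–Y: 14/34 sites differ → p ≈ 0.411765, d = −0.75 ln(1 − 0.54902) = 0.597249 ≈ 0.597.
X–Z: 10/34 sites differ → p ≈ 0.294118, d = −0.75 ln(1 − 0.392157) = 0.373379 ≈ 0.373.
Y–Z: 11/34 sites differ → p ≈ 0.323529, d = −0.75 ln(1 − 0.431372) = 0.423397 ≈ 0.423.

d(X,Y) = 0.597, d(X,Z) = 0.373, d(Y,Z) = 0.423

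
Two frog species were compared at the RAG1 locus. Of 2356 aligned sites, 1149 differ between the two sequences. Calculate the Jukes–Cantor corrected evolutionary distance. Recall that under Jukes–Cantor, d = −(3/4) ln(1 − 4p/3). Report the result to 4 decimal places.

0.7879

p = 1149/2356 ≈ 0.487691.
d = −(3/4) ln(1 − 4p/3) = −0.75 ln(1 − 0.650255) = −0.75 ln(0.349745)
  = −0.75 × (-1.050551) = 0.787913 substitutions/site.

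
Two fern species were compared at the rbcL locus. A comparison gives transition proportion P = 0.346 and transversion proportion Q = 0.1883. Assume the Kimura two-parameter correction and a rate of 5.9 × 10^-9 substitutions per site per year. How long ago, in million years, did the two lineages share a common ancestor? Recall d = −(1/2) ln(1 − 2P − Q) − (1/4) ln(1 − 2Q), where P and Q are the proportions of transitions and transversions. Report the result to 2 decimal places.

Under the Kimura two-parameter model, d = −½ ln(1 − 2P − Q) − ¼ ln(1 − 2Q).
1 − 2P − Q = 0.1197, giving −½ ln(0.1197) = 1.061383.
1 − 2Q = 0.6234, giving −¼ ln(0.6234) = 0.118142.
d = 1.061383 + 0.118142 = 1.179525.
Under a molecular clock d = 2μt, so t = d/(2μ) = 1.179525 / (2 × 5.9 × 10^-9) = 99.96 million years.

99.96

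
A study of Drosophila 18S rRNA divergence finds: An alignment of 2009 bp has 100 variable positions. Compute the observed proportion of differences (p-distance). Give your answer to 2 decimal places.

p = 100/2009 = 0.049776… ≈ 0.05 (to 2 d.p.).

0.05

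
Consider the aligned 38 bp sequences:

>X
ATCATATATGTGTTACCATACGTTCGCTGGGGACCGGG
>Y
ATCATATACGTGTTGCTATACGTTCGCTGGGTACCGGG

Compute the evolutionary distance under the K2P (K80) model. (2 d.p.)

0.12

Of 38 sites, 3 differences are transitions and 1 are transversions, so P = 3/38 ≈ 0.078947 and Q = 1/38 ≈ 0.026316.
Under the Kimura two-parameter model, d = −½ ln(1 − 2P − Q) − ¼ ln(1 − 2Q).
1 − 2P − Q = 0.81579, giving −½ ln(0.81579) = 0.101799.
1 − 2Q = 0.947368, giving −¼ ln(0.947368) = 0.013517.
d = 0.101799 + 0.013517 = 0.115316.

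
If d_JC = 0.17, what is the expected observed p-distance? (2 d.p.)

p = (3/4)(1 − e^(−4d/3)) = 0.75 × (1 − e^(-0.226667)) = 0.75 × (1 − 0.797186) = 0.152111.

0.15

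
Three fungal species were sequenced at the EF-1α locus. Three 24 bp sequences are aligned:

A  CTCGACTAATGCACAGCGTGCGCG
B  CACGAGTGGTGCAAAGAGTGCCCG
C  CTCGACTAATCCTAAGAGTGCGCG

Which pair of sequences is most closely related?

A and C

A–B: 7/24 differ, p = 0.292, d = 0.369.
A–C: 4/24 differ, p = 0.167, d = 0.188.
B–C: 7/24 differ, p = 0.292, d = 0.369.
The smallest distance is between A and C.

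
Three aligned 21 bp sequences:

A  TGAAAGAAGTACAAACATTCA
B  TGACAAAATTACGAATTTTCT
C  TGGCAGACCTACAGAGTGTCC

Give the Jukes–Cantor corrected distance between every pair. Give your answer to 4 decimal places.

d(A,B) = 0.4408, d(A,C) = 0.6355, d(B,C) = 0.6355

A–B: 7/21 sites differ → p ≈ 0.333333, d = −0.75 ln(1 − 0.444444) = 0.440839 ≈ 0.4408.
A–C: 9/21 sites differ → p ≈ 0.428571, d = −0.75 ln(1 − 0.571428) = 0.635472 ≈ 0.6355.
B–C: 9/21 sites differ → p ≈ 0.428571, d = −0.75 ln(1 − 0.571428) = 0.635472 ≈ 0.6355.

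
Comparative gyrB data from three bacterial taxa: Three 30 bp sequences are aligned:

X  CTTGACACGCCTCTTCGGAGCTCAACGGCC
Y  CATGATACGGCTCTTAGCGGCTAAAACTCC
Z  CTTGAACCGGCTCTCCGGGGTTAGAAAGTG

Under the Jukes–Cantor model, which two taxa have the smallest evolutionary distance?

X and Y

X–Y: 10/30 differ, p = 0.333, d = 0.441.
X–Z: 12/30 differ, p = 0.400, d = 0.572.
Y–Z: 12/30 differ, p = 0.400, d = 0.572.
The smallest distance is between X and Y.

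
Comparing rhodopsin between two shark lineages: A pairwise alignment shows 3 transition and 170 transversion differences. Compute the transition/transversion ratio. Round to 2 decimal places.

R = 3/170 = 0.017647… ≈ 0.02 (to 2 d.p.).

0.02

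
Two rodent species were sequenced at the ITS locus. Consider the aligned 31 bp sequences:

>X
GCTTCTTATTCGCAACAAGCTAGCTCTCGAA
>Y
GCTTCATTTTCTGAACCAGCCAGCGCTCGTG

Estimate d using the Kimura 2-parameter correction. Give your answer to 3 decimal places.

Of 31 sites, 2 differences are transitions and 7 are transversions, so P = 2/31 ≈ 0.064516 and Q = 7/31 ≈ 0.225806.
Under the Kimura two-parameter model, d = −½ ln(1 − 2P − Q) − ¼ ln(1 − 2Q).
1 − 2P − Q = 0.645162, giving −½ ln(0.645162) = 0.219127.
1 − 2Q = 0.548388, giving −¼ ln(0.548388) = 0.150193.
d = 0.219127 + 0.150193 = 0.369320.

0.369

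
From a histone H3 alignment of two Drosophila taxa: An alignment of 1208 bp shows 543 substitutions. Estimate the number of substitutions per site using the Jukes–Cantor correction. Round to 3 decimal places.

p = 543/1208 ≈ 0.449503.
d = −(3/4) ln(1 − 4p/3) = −0.75 ln(1 − 0.599337) = −0.75 ln(0.400663)
  = −0.75 × (-0.914635) = 0.685976 substitutions/site.

0.686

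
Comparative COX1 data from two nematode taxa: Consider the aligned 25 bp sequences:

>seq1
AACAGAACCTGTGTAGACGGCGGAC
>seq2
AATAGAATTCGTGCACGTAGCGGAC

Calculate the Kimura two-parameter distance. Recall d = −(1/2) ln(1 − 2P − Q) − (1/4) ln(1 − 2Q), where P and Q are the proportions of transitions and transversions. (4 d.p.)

0.5906

Of 25 sites, 8 differences are transitions and 1 are transversions, so P = 8/25 = 0.32 and Q = 1/25 = 0.04.
Under the Kimura two-parameter model, d = −½ ln(1 − 2P − Q) − ¼ ln(1 − 2Q).
1 − 2P − Q = 0.32, giving −½ ln(0.32) = 0.569717.
1 − 2Q = 0.92, giving −¼ ln(0.92) = 0.020845.
d = 0.569717 + 0.020845 = 0.590562.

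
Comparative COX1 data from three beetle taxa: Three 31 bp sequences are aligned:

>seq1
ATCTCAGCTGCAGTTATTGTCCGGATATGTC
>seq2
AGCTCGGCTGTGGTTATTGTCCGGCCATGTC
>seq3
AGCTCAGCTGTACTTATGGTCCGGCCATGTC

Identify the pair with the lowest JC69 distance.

seq1–seq2: 6/31 differ, p = 0.194, d = 0.224.
seq1–seq3: 6/31 differ, p = 0.194, d = 0.224.
seq2–seq3: 4/31 differ, p = 0.129, d = 0.142.
The smallest distance is between seq2 and seq3.

seq2 and seq3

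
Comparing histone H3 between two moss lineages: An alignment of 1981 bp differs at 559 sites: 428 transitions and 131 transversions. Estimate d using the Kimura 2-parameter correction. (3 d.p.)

0.380

P = 428/1981 ≈ 0.216052 and Q = 131/1981 ≈ 0.066128.
Under the Kimura two-parameter model, d = −½ ln(1 − 2P − Q) − ¼ ln(1 − 2Q).
1 − 2P − Q = 0.501768, giving −½ ln(0.501768) = 0.344809.
1 − 2Q = 0.867744, giving −¼ ln(0.867744) = 0.035465.
d = 0.344809 + 0.035465 = 0.380274.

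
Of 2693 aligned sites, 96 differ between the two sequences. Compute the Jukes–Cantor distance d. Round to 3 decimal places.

p = 96/2693 ≈ 0.035648.
d = −(3/4) ln(1 − 4p/3) = −0.75 ln(1 − 0.047531) = −0.75 ln(0.952469)
  = −0.75 × (-0.048698) = 0.036524 substitutions/site.

0.037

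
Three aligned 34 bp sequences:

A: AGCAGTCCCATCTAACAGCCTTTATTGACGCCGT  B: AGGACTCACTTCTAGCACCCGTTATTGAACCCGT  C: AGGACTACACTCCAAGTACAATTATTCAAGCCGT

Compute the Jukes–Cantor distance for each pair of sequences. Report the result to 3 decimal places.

d(A,B) = 0.326, d(A,C) = 0.535, d(B,C) = 0.535

A–B: 9/34 sites differ → p ≈ 0.264706, d = −0.75 ln(1 − 0.352941) = 0.326488 ≈ 0.326.
A–C: 13/34 sites differ → p ≈ 0.382353, d = −0.75 ln(1 − 0.509804) = 0.534712 ≈ 0.535.
B–C: 13/34 sites differ → p ≈ 0.382353, d = −0.75 ln(1 − 0.509804) = 0.534712 ≈ 0.535.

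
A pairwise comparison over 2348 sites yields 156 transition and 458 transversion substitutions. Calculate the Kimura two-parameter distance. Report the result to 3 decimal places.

P = 156/2348 ≈ 0.06644 and Q = 458/2348 ≈ 0.19506.
Under the Kimura two-parameter model, d = −½ ln(1 − 2P − Q) − ¼ ln(1 − 2Q).
1 − 2P − Q = 0.67206, giving −½ ln(0.67206) = 0.198704.
1 − 2Q = 0.60988, giving −¼ ln(0.60988) = 0.123623.
d = 0.198704 + 0.123623 = 0.322327.

0.322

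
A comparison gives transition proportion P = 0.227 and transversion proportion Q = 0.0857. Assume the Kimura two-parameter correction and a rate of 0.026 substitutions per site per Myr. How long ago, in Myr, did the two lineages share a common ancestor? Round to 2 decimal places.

8.36

Under the Kimura two-parameter model, d = −½ ln(1 − 2P − Q) − ¼ ln(1 − 2Q).
1 − 2P − Q = 0.4603, giving −½ ln(0.4603) = 0.387938.
1 − 2Q = 0.8286, giving −¼ ln(0.8286) = 0.047004.
d = 0.387938 + 0.047004 = 0.434942.
Under a molecular clock d = 2μt, so t = d/(2μ) = 0.434942 / (2 × 0.026) = 8.36 Myr.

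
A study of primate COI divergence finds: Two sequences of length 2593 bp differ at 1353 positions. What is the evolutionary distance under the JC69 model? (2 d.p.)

0.89

p = 1353/2593 ≈ 0.521789.
d = −(3/4) ln(1 − 4p/3) = −0.75 ln(1 − 0.695719) = −0.75 ln(0.304281)
  = −0.75 × (-1.189804) = 0.892353 substitutions/site.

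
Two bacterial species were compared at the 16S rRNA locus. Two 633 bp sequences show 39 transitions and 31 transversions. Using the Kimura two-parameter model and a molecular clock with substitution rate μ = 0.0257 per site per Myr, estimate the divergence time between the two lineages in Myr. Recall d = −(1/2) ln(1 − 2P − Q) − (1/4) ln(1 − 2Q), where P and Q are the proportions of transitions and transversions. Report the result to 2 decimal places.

2.34

P = 39/633 ≈ 0.061611 and Q = 31/633 ≈ 0.048973.
Under the Kimura two-parameter model, d = −½ ln(1 − 2P − Q) − ¼ ln(1 − 2Q).
1 − 2P − Q = 0.827805, giving −½ ln(0.827805) = 0.094489.
1 − 2Q = 0.902054, giving −¼ ln(0.902054) = 0.025770.
d = 0.094489 + 0.025770 = 0.120259.
Under a molecular clock d = 2μt, so t = d/(2μ) = 0.120259 / (2 × 0.0257) = 2.34 Myr.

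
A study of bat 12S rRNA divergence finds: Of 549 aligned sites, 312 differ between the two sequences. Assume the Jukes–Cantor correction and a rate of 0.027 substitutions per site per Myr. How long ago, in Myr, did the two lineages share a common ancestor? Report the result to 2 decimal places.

p = 312/549 ≈ 0.568306.
d = −(3/4) ln(1 − 4p/3) = −0.75 ln(1 − 0.757741) = −0.75 ln(0.242259)
  = −0.75 × (-1.417748) = 1.063311 substitutions/site.
Under a molecular clock d = 2μt, so t = d/(2μ) = 1.063311 / (2 × 0.027) = 19.69 Myr.

19.69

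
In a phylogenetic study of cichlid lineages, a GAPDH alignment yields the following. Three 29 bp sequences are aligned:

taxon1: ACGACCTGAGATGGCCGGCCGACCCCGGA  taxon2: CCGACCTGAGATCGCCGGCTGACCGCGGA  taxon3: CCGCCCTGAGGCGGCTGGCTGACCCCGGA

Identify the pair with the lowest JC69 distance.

taxon1–taxon2: 4/29 differ, p = 0.138, d = 0.152.
taxon1–taxon3: 6/29 differ, p = 0.207, d = 0.242.
taxon2–taxon3: 6/29 differ, p = 0.207, d = 0.242.
The smallest distance is between taxon1 and taxon2.

taxon1 and taxon2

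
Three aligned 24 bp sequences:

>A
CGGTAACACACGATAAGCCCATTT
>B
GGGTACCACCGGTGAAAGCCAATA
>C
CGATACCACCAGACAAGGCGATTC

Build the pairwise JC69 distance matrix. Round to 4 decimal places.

d(A,B) = 0.6082, d(A,C) = 0.4408, d(B,C) = 0.5199

A–B: 10/24 sites differ → p ≈ 0.416667, d = −0.75 ln(1 − 0.555556) = 0.608198 ≈ 0.6082.
A–C: 8/24 sites differ → p ≈ 0.333333, d = −0.75 ln(1 − 0.444444) = 0.440839 ≈ 0.4408.
B–C: 9/24 sites differ → p = 0.375, d = −0.75 ln(1 − 0.5) = 0.519860 ≈ 0.5199.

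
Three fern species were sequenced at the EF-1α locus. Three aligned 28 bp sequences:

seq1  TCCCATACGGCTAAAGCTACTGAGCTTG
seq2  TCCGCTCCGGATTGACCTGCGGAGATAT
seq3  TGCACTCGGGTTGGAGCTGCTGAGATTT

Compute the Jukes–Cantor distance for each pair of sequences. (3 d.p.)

seq1–seq2: 12/28 sites differ → p ≈ 0.428571, d = −0.75 ln(1 − 0.571428) = 0.635472 ≈ 0.635.
seq1–seq3: 11/28 sites differ → p ≈ 0.392857, d = −0.75 ln(1 − 0.523809) = 0.556452 ≈ 0.556.
seq2–seq3: 8/28 sites differ → p ≈ 0.285714, d = −0.75 ln(1 − 0.380952) = 0.359679 ≈ 0.360.

d(seq1,seq2) = 0.635, d(seq1,seq3) = 0.556, d(seq2,seq3) = 0.360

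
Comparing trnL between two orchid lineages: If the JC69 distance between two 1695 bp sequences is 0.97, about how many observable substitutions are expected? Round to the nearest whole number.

922

Invert JC69: p = (3/4)(1 − e^(−4d/3)) = 0.75 × (1 − e^(-1.293333)) = 0.75 × (1 − 0.274355) = 0.544234.
Expected differing sites = pL ≈ 0.544234 × 1695 = 922.47663 ≈ 922.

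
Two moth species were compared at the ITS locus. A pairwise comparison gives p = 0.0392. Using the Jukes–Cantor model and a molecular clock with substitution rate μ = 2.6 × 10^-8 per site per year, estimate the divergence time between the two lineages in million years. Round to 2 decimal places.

d = −(3/4) ln(1 − 4p/3) = −0.75 ln(1 − 0.052267) = −0.75 ln(0.947733)
  = −0.75 × (-0.053682) = 0.040262 substitutions/site.
Under a molecular clock d = 2μt, so t = d/(2μ) = 0.040262 / (2 × 2.6 × 10^-8) = 0.77 million years.

0.77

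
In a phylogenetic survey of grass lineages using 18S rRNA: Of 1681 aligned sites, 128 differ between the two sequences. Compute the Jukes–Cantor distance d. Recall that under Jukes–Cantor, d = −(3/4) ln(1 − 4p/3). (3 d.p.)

0.080

p = 128/1681 ≈ 0.076145.
d = −(3/4) ln(1 − 4p/3) = −0.75 ln(1 − 0.101527) = −0.75 ln(0.898473)
  = −0.75 × (-0.107059) = 0.080294 substitutions/site.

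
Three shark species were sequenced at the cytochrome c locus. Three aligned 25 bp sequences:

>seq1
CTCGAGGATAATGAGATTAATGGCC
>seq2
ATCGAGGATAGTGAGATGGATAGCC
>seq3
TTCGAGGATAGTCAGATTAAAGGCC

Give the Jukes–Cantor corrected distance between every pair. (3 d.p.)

seq1–seq2: 5/25 sites differ → p = 0.2, d = −0.75 ln(1 − 0.266667) = 0.232617 ≈ 0.233.
seq1–seq3: 4/25 sites differ → p = 0.16, d = −0.75 ln(1 − 0.213333) = 0.179963 ≈ 0.180.
seq2–seq3: 6/25 sites differ → p = 0.24, d = −0.75 ln(1 − 0.32) = 0.289247 ≈ 0.289.

d(seq1,seq2) = 0.233, d(seq1,seq3) = 0.180, d(seq2,seq3) = 0.289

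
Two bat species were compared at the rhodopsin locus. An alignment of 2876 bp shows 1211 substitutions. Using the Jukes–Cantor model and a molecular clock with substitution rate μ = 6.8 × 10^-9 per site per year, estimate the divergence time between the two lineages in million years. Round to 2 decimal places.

45.45

p = 1211/2876 ≈ 0.421071.
d = −(3/4) ln(1 − 4p/3) = −0.75 ln(1 − 0.561428) = −0.75 ln(0.438572)
  = −0.75 × (-0.824231) = 0.618173 substitutions/site.
Under a molecular clock d = 2μt, so t = d/(2μ) = 0.618173 / (2 × 6.8 × 10^-9) = 45.45 million years.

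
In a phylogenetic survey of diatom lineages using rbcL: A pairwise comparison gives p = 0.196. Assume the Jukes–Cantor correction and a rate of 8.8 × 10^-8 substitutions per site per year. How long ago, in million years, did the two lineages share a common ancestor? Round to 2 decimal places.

d = −(3/4) ln(1 − 4p/3) = −0.75 ln(1 − 0.261333) = −0.75 ln(0.738667)
  = −0.75 × (-0.302908) = 0.227181 substitutions/site.
Under a molecular clock d = 2μt, so t = d/(2μ) = 0.227181 / (2 × 8.8 × 10^-8) = 1.29 million years.

1.29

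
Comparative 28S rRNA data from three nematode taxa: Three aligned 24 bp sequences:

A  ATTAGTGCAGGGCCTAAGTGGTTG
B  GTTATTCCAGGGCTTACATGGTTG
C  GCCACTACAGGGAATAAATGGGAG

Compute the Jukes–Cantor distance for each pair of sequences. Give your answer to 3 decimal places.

A–B: 6/24 sites differ → p = 0.25, d = −0.75 ln(1 − 0.333333) = 0.304098 ≈ 0.304.
A–C: 10/24 sites differ → p ≈ 0.416667, d = −0.75 ln(1 − 0.555556) = 0.608198 ≈ 0.608.
B–C: 9/24 sites differ → p = 0.375, d = −0.75 ln(1 − 0.5) = 0.519860 ≈ 0.520.

d(A,B) = 0.304, d(A,C) = 0.608, d(B,C) = 0.520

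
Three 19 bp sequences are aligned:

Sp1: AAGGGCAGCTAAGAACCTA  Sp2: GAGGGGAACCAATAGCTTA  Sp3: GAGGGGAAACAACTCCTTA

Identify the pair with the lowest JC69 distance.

Sp2 and Sp3

Sp1–Sp2: 7/19 differ, p = 0.368, d = 0.507.
Sp1–Sp3: 9/19 differ, p = 0.474, d = 0.749.
Sp2–Sp3: 4/19 differ, p = 0.211, d = 0.247.
The smallest distance is between Sp2 and Sp3.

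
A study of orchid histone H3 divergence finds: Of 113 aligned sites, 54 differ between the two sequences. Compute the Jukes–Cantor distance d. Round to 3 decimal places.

0.760

p = 54/113 ≈ 0.477876.
d = −(3/4) ln(1 − 4p/3) = −0.75 ln(1 − 0.637168) = −0.75 ln(0.362832)
  = −0.75 × (-1.013815) = 0.760361 substitutions/site.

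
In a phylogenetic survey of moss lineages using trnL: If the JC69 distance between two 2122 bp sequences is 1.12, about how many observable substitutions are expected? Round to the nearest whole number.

1234

Invert JC69: p = (3/4)(1 − e^(−4d/3)) = 0.75 × (1 − e^(-1.493333)) = 0.75 × (1 − 0.224623) = 0.581533.
Expected differing sites = pL ≈ 0.581533 × 2122 = 1234.013026 ≈ 1234.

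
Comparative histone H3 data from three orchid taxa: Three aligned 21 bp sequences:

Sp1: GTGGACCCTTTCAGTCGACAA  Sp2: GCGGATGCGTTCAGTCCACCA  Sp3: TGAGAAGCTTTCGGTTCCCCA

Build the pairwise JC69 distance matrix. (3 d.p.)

d(Sp1,Sp2) = 0.360, d(Sp1,Sp3) = 0.756, d(Sp2,Sp3) = 0.532

Sp1–Sp2: 6/21 sites differ → p ≈ 0.285714, d = −0.75 ln(1 − 0.380952) = 0.359679 ≈ 0.360.
Sp1–Sp3: 10/21 sites differ → p ≈ 0.47619, d = −0.75 ln(1 − 0.63492) = 0.755729 ≈ 0.756.
Sp2–Sp3: 8/21 sites differ → p ≈ 0.380952, d = −0.75 ln(1 − 0.507936) = 0.531860 ≈ 0.532.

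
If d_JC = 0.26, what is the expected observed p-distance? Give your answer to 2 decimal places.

0.22

p = (3/4)(1 − e^(−4d/3)) = 0.75 × (1 − e^(-0.346667)) = 0.75 × (1 − 0.707041) = 0.219719.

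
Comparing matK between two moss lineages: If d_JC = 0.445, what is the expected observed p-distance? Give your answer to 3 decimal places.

0.336

p = (3/4)(1 − e^(−4d/3)) = 0.75 × (1 − e^(-0.593333)) = 0.75 × (1 − 0.552483) = 0.335638.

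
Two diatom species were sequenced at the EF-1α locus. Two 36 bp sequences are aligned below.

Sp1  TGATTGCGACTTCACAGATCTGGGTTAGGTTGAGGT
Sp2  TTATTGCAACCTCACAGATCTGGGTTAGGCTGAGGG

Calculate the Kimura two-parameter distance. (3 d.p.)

Of 36 sites, 3 differences are transitions and 2 are transversions, so P = 3/36 ≈ 0.083333 and Q = 2/36 ≈ 0.055556.
Under the Kimura two-parameter model, d = −½ ln(1 − 2P − Q) − ¼ ln(1 − 2Q).
1 − 2P − Q = 0.777778, giving −½ ln(0.777778) = 0.125657.
1 − 2Q = 0.888888, giving −¼ ln(0.888888) = 0.029446.
d = 0.125657 + 0.029446 = 0.155103.

0.155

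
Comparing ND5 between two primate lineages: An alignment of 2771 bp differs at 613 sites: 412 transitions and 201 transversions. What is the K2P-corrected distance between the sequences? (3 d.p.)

0.270

P = 412/2771 ≈ 0.148683 and Q = 201/2771 ≈ 0.072537.
Under the Kimura two-parameter model, d = −½ ln(1 − 2P − Q) − ¼ ln(1 − 2Q).
1 − 2P − Q = 0.630097, giving −½ ln(0.630097) = 0.230941.
1 − 2Q = 0.854926, giving −¼ ln(0.854926) = 0.039185.
d = 0.230941 + 0.039185 = 0.270126.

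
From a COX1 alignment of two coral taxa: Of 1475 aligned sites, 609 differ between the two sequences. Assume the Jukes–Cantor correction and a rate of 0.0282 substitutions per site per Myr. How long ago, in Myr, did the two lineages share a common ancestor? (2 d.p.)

10.63

p = 609/1475 ≈ 0.412881.
d = −(3/4) ln(1 − 4p/3) = −0.75 ln(1 − 0.550508) = −0.75 ln(0.449492)
  = −0.75 × (-0.799637) = 0.599728 substitutions/site.
Under a molecular clock d = 2μt, so t = d/(2μ) = 0.599728 / (2 × 0.0282) = 10.63 Myr.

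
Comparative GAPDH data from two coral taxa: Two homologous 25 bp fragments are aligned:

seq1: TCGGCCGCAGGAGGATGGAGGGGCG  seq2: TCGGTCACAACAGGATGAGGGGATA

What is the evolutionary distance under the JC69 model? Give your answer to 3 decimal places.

0.490

The sequences differ at 9 of 25 sites (5, 7, 10, 11, 18, 19, 23, 24, 25), so p = 9/25 = 0.36.
d = −(3/4) ln(1 − 4p/3) = −0.75 ln(1 − 0.48) = −0.75 ln(0.52)
  = −0.75 × (-0.653926) = 0.490445 substitutions/site.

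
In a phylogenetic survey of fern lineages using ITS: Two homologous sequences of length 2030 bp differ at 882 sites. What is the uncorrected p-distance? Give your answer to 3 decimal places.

p = 882/2030 = 0.434482… ≈ 0.434 (to 3 d.p.).

0.434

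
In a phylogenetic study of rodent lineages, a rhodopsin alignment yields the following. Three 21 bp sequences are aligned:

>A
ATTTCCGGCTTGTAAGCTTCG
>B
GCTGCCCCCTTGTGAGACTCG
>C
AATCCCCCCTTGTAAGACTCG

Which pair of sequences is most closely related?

A–B: 8/21 differ, p = 0.381, d = 0.532.
A–C: 6/21 differ, p = 0.286, d = 0.360.
B–C: 4/21 differ, p = 0.190, d = 0.220.
The smallest distance is between B and C.

B and C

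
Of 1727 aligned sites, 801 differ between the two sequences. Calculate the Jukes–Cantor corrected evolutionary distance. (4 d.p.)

0.7226

p = 801/1727 ≈ 0.46381.
d = −(3/4) ln(1 − 4p/3) = −0.75 ln(1 − 0.618413) = −0.75 ln(0.381587)
  = −0.75 × (-0.963416) = 0.722562 substitutions/site.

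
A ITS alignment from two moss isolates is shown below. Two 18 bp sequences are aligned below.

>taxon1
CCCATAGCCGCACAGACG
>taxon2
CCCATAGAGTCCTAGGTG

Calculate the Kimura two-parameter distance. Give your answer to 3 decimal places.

0.552

Of 18 sites, 3 differences are transitions and 4 are transversions, so P = 3/18 ≈ 0.166667 and Q = 4/18 ≈ 0.222222.
Under the Kimura two-parameter model, d = −½ ln(1 − 2P − Q) − ¼ ln(1 − 2Q).
1 − 2P − Q = 0.444444, giving −½ ln(0.444444) = 0.405466.
1 − 2Q = 0.555556, giving −¼ ln(0.555556) = 0.146946.
d = 0.405466 + 0.146946 = 0.552412.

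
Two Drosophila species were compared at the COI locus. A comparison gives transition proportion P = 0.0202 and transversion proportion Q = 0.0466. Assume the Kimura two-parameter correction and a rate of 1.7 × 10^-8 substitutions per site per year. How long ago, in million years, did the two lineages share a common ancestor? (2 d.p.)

Under the Kimura two-parameter model, d = −½ ln(1 − 2P − Q) − ¼ ln(1 − 2Q).
1 − 2P − Q = 0.913, giving −½ ln(0.913) = 0.045510.
1 − 2Q = 0.9068, giving −¼ ln(0.9068) = 0.024458.
d = 0.045510 + 0.024458 = 0.069968.
Under a molecular clock d = 2μt, so t = d/(2μ) = 0.069968 / (2 × 1.7 × 10^-8) = 2.06 million years.

2.06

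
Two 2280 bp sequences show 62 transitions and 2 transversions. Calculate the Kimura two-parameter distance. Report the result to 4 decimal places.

0.0289

P = 62/2280 ≈ 0.027193 and Q = 2/2280 ≈ 0.000877.
Under the Kimura two-parameter model, d = −½ ln(1 − 2P − Q) − ¼ ln(1 − 2Q).
1 − 2P − Q = 0.944737, giving −½ ln(0.944737) = 0.028424.
1 − 2Q = 0.998246, giving −¼ ln(0.998246) = 0.000439.
d = 0.028424 + 0.000439 = 0.028863.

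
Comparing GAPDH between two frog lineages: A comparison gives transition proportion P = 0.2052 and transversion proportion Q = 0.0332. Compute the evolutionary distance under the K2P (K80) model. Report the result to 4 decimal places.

0.3103

Under the Kimura two-parameter model, d = −½ ln(1 − 2P − Q) − ¼ ln(1 − 2Q).
1 − 2P − Q = 0.5564, giving −½ ln(0.5564) = 0.293134.
1 − 2Q = 0.9336, giving −¼ ln(0.9336) = 0.017177.
d = 0.293134 + 0.017177 = 0.310311.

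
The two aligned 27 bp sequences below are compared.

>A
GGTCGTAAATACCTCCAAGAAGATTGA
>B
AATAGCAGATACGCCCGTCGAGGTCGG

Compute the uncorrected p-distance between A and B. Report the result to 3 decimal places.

0.519

The sequences differ at 14 of 27 positions.
p = 14/27 = 0.518518… ≈ 0.519 (to 3 d.p.).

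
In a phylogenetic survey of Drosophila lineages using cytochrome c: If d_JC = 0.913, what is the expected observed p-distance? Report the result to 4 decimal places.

p = (3/4)(1 − e^(−4d/3)) = 0.75 × (1 − e^(-1.217333)) = 0.75 × (1 − 0.296019) = 0.527986.

0.5280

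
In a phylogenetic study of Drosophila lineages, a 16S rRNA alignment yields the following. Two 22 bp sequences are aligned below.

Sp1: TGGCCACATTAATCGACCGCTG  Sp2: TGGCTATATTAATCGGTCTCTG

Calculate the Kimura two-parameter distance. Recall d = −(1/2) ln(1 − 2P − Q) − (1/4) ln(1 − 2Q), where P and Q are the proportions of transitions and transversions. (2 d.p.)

0.29

Of 22 sites, 4 differences are transitions and 1 are transversions, so P = 4/22 ≈ 0.181818 and Q = 1/22 ≈ 0.045455.
Under the Kimura two-parameter model, d = −½ ln(1 − 2P − Q) − ¼ ln(1 − 2Q).
1 − 2P − Q = 0.590909, giving −½ ln(0.590909) = 0.263047.
1 − 2Q = 0.90909, giving −¼ ln(0.90909) = 0.023828.
d = 0.263047 + 0.023828 = 0.286875.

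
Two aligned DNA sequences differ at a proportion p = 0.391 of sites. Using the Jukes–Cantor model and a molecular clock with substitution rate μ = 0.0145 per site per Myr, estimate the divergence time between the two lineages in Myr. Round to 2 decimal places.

d = −(3/4) ln(1 − 4p/3) = −0.75 ln(1 − 0.521333) = −0.75 ln(0.478667)
  = −0.75 × (-0.736750) = 0.552563 substitutions/site.
Under a molecular clock d = 2μt, so t = d/(2μ) = 0.552563 / (2 × 0.0145) = 19.05 Myr.

19.05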